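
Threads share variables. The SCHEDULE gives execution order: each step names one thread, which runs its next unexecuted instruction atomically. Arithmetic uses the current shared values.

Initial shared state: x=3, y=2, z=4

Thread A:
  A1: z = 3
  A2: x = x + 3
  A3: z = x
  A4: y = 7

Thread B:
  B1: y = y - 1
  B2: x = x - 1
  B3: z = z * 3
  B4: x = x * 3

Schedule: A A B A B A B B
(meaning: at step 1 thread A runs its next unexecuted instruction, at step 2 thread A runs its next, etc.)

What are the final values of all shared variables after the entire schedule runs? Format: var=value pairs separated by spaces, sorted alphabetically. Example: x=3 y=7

Step 1: thread A executes A1 (z = 3). Shared: x=3 y=2 z=3. PCs: A@1 B@0
Step 2: thread A executes A2 (x = x + 3). Shared: x=6 y=2 z=3. PCs: A@2 B@0
Step 3: thread B executes B1 (y = y - 1). Shared: x=6 y=1 z=3. PCs: A@2 B@1
Step 4: thread A executes A3 (z = x). Shared: x=6 y=1 z=6. PCs: A@3 B@1
Step 5: thread B executes B2 (x = x - 1). Shared: x=5 y=1 z=6. PCs: A@3 B@2
Step 6: thread A executes A4 (y = 7). Shared: x=5 y=7 z=6. PCs: A@4 B@2
Step 7: thread B executes B3 (z = z * 3). Shared: x=5 y=7 z=18. PCs: A@4 B@3
Step 8: thread B executes B4 (x = x * 3). Shared: x=15 y=7 z=18. PCs: A@4 B@4

Answer: x=15 y=7 z=18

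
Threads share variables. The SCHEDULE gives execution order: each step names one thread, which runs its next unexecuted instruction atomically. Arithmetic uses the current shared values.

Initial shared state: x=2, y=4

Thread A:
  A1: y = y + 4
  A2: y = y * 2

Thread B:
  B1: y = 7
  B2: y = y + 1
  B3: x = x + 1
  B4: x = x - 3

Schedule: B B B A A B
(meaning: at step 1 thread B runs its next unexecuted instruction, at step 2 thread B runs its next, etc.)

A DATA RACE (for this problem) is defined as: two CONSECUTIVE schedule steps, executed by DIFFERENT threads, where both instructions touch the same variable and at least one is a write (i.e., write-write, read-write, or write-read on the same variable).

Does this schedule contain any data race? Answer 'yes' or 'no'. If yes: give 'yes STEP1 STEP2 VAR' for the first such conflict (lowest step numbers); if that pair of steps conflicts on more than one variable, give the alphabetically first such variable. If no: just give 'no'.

Steps 1,2: same thread (B). No race.
Steps 2,3: same thread (B). No race.
Steps 3,4: B(r=x,w=x) vs A(r=y,w=y). No conflict.
Steps 4,5: same thread (A). No race.
Steps 5,6: A(r=y,w=y) vs B(r=x,w=x). No conflict.

Answer: no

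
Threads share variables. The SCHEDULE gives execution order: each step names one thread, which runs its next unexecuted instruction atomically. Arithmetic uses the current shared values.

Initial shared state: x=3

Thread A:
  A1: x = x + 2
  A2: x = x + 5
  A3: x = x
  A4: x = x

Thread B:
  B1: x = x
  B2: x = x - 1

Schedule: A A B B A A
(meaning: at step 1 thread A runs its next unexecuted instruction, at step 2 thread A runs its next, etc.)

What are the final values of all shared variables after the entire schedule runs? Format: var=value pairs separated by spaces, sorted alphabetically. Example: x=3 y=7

Step 1: thread A executes A1 (x = x + 2). Shared: x=5. PCs: A@1 B@0
Step 2: thread A executes A2 (x = x + 5). Shared: x=10. PCs: A@2 B@0
Step 3: thread B executes B1 (x = x). Shared: x=10. PCs: A@2 B@1
Step 4: thread B executes B2 (x = x - 1). Shared: x=9. PCs: A@2 B@2
Step 5: thread A executes A3 (x = x). Shared: x=9. PCs: A@3 B@2
Step 6: thread A executes A4 (x = x). Shared: x=9. PCs: A@4 B@2

Answer: x=9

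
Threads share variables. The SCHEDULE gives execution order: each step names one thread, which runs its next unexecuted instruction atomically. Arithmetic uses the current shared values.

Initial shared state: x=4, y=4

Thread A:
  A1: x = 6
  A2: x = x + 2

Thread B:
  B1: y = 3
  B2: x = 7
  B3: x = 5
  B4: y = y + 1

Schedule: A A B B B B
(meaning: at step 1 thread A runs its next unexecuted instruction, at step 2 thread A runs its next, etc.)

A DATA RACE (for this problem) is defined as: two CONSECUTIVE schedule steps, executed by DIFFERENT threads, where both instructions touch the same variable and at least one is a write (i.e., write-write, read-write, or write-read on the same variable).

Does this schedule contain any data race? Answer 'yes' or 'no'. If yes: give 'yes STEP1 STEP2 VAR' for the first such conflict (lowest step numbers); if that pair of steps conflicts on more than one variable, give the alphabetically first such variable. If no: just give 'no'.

Steps 1,2: same thread (A). No race.
Steps 2,3: A(r=x,w=x) vs B(r=-,w=y). No conflict.
Steps 3,4: same thread (B). No race.
Steps 4,5: same thread (B). No race.
Steps 5,6: same thread (B). No race.

Answer: no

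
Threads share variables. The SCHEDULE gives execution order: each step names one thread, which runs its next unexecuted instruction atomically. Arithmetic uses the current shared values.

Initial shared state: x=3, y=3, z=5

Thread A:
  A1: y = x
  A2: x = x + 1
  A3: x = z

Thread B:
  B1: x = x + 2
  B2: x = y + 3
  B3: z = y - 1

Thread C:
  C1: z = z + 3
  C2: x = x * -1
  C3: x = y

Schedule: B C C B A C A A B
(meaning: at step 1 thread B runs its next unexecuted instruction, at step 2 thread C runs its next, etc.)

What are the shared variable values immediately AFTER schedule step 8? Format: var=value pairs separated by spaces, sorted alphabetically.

Step 1: thread B executes B1 (x = x + 2). Shared: x=5 y=3 z=5. PCs: A@0 B@1 C@0
Step 2: thread C executes C1 (z = z + 3). Shared: x=5 y=3 z=8. PCs: A@0 B@1 C@1
Step 3: thread C executes C2 (x = x * -1). Shared: x=-5 y=3 z=8. PCs: A@0 B@1 C@2
Step 4: thread B executes B2 (x = y + 3). Shared: x=6 y=3 z=8. PCs: A@0 B@2 C@2
Step 5: thread A executes A1 (y = x). Shared: x=6 y=6 z=8. PCs: A@1 B@2 C@2
Step 6: thread C executes C3 (x = y). Shared: x=6 y=6 z=8. PCs: A@1 B@2 C@3
Step 7: thread A executes A2 (x = x + 1). Shared: x=7 y=6 z=8. PCs: A@2 B@2 C@3
Step 8: thread A executes A3 (x = z). Shared: x=8 y=6 z=8. PCs: A@3 B@2 C@3

Answer: x=8 y=6 z=8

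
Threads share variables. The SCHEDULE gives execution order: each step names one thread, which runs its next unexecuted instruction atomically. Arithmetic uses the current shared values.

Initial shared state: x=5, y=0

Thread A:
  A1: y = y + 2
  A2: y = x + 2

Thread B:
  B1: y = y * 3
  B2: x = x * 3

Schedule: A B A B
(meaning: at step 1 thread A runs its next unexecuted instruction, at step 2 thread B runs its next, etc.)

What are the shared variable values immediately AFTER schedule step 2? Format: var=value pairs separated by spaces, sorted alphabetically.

Answer: x=5 y=6

Derivation:
Step 1: thread A executes A1 (y = y + 2). Shared: x=5 y=2. PCs: A@1 B@0
Step 2: thread B executes B1 (y = y * 3). Shared: x=5 y=6. PCs: A@1 B@1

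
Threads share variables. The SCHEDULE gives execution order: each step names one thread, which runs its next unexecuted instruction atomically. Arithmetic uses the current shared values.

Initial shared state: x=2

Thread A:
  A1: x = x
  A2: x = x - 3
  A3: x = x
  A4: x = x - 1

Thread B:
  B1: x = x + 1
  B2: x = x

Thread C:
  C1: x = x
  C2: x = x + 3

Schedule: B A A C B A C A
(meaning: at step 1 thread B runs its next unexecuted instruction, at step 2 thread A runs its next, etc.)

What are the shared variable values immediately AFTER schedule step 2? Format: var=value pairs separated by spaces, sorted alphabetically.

Answer: x=3

Derivation:
Step 1: thread B executes B1 (x = x + 1). Shared: x=3. PCs: A@0 B@1 C@0
Step 2: thread A executes A1 (x = x). Shared: x=3. PCs: A@1 B@1 C@0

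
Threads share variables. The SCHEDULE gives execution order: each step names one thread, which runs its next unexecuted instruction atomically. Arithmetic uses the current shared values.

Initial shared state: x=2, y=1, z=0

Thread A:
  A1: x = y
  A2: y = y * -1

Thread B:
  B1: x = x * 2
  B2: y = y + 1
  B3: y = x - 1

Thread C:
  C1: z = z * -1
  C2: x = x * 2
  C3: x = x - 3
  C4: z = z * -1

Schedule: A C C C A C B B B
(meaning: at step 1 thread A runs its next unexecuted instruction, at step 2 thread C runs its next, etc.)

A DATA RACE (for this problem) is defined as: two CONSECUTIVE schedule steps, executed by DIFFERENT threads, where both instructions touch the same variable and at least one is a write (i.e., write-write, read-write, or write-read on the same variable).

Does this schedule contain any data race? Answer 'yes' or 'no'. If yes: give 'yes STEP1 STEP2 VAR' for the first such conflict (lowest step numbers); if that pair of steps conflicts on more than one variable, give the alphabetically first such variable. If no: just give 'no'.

Steps 1,2: A(r=y,w=x) vs C(r=z,w=z). No conflict.
Steps 2,3: same thread (C). No race.
Steps 3,4: same thread (C). No race.
Steps 4,5: C(r=x,w=x) vs A(r=y,w=y). No conflict.
Steps 5,6: A(r=y,w=y) vs C(r=z,w=z). No conflict.
Steps 6,7: C(r=z,w=z) vs B(r=x,w=x). No conflict.
Steps 7,8: same thread (B). No race.
Steps 8,9: same thread (B). No race.

Answer: no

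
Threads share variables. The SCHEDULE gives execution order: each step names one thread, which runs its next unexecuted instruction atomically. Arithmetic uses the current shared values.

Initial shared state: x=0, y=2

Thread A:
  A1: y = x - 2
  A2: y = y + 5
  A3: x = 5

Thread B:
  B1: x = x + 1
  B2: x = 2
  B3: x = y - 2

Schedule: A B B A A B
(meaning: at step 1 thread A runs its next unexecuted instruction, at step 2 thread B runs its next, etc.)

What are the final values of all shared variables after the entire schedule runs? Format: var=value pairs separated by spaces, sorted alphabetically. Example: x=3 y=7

Step 1: thread A executes A1 (y = x - 2). Shared: x=0 y=-2. PCs: A@1 B@0
Step 2: thread B executes B1 (x = x + 1). Shared: x=1 y=-2. PCs: A@1 B@1
Step 3: thread B executes B2 (x = 2). Shared: x=2 y=-2. PCs: A@1 B@2
Step 4: thread A executes A2 (y = y + 5). Shared: x=2 y=3. PCs: A@2 B@2
Step 5: thread A executes A3 (x = 5). Shared: x=5 y=3. PCs: A@3 B@2
Step 6: thread B executes B3 (x = y - 2). Shared: x=1 y=3. PCs: A@3 B@3

Answer: x=1 y=3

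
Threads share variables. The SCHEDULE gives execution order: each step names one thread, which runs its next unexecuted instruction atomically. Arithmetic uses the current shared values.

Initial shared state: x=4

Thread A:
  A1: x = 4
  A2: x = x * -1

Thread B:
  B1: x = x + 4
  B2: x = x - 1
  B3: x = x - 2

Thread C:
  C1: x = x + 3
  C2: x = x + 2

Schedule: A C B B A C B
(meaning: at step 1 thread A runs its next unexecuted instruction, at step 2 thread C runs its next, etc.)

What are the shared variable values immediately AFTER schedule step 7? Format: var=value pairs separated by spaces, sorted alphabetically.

Answer: x=-10

Derivation:
Step 1: thread A executes A1 (x = 4). Shared: x=4. PCs: A@1 B@0 C@0
Step 2: thread C executes C1 (x = x + 3). Shared: x=7. PCs: A@1 B@0 C@1
Step 3: thread B executes B1 (x = x + 4). Shared: x=11. PCs: A@1 B@1 C@1
Step 4: thread B executes B2 (x = x - 1). Shared: x=10. PCs: A@1 B@2 C@1
Step 5: thread A executes A2 (x = x * -1). Shared: x=-10. PCs: A@2 B@2 C@1
Step 6: thread C executes C2 (x = x + 2). Shared: x=-8. PCs: A@2 B@2 C@2
Step 7: thread B executes B3 (x = x - 2). Shared: x=-10. PCs: A@2 B@3 C@2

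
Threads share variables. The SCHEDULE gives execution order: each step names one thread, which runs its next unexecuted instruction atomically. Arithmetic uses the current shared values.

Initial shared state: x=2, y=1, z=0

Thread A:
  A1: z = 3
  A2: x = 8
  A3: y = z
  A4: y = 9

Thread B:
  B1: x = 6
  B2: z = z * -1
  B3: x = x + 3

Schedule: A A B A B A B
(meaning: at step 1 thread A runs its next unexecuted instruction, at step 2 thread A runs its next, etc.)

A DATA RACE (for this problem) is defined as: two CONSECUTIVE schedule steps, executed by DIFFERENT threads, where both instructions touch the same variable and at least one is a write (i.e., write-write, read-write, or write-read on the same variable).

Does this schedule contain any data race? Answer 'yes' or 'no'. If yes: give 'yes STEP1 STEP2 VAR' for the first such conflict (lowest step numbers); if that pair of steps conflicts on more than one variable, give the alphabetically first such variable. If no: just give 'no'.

Steps 1,2: same thread (A). No race.
Steps 2,3: A(x = 8) vs B(x = 6). RACE on x (W-W).
Steps 3,4: B(r=-,w=x) vs A(r=z,w=y). No conflict.
Steps 4,5: A(y = z) vs B(z = z * -1). RACE on z (R-W).
Steps 5,6: B(r=z,w=z) vs A(r=-,w=y). No conflict.
Steps 6,7: A(r=-,w=y) vs B(r=x,w=x). No conflict.
First conflict at steps 2,3.

Answer: yes 2 3 x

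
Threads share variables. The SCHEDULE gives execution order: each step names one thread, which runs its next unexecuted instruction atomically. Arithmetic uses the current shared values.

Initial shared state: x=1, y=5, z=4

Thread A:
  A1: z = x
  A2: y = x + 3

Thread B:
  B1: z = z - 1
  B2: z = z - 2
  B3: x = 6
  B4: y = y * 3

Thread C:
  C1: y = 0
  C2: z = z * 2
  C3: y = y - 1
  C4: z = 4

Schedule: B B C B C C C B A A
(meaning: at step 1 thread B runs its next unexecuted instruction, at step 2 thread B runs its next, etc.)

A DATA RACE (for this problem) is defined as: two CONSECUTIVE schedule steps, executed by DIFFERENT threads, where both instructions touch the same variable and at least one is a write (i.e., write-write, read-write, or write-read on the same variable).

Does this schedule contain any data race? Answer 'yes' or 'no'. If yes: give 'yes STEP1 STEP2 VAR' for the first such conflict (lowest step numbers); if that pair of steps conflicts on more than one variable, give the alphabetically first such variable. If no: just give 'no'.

Answer: no

Derivation:
Steps 1,2: same thread (B). No race.
Steps 2,3: B(r=z,w=z) vs C(r=-,w=y). No conflict.
Steps 3,4: C(r=-,w=y) vs B(r=-,w=x). No conflict.
Steps 4,5: B(r=-,w=x) vs C(r=z,w=z). No conflict.
Steps 5,6: same thread (C). No race.
Steps 6,7: same thread (C). No race.
Steps 7,8: C(r=-,w=z) vs B(r=y,w=y). No conflict.
Steps 8,9: B(r=y,w=y) vs A(r=x,w=z). No conflict.
Steps 9,10: same thread (A). No race.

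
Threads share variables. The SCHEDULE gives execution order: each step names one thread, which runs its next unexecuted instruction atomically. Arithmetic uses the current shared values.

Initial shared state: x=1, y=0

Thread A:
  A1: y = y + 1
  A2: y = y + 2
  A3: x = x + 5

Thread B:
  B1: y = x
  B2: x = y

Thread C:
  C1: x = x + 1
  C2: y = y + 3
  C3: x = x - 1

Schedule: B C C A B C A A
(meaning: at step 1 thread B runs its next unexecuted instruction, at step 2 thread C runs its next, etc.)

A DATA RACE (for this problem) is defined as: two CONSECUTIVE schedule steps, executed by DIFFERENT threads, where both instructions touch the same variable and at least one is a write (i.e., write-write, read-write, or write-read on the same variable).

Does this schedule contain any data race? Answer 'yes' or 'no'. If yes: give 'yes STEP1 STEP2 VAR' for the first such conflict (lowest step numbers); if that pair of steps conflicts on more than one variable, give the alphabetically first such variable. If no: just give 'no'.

Answer: yes 1 2 x

Derivation:
Steps 1,2: B(y = x) vs C(x = x + 1). RACE on x (R-W).
Steps 2,3: same thread (C). No race.
Steps 3,4: C(y = y + 3) vs A(y = y + 1). RACE on y (W-W).
Steps 4,5: A(y = y + 1) vs B(x = y). RACE on y (W-R).
Steps 5,6: B(x = y) vs C(x = x - 1). RACE on x (W-W).
Steps 6,7: C(r=x,w=x) vs A(r=y,w=y). No conflict.
Steps 7,8: same thread (A). No race.
First conflict at steps 1,2.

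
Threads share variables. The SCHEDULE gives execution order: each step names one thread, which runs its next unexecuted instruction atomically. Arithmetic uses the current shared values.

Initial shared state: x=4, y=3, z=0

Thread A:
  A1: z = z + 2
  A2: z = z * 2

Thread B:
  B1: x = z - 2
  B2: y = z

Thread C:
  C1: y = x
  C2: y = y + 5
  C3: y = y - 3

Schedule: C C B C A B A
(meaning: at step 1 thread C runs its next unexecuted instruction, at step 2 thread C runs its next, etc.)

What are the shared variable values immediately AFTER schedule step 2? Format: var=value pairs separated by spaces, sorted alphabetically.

Step 1: thread C executes C1 (y = x). Shared: x=4 y=4 z=0. PCs: A@0 B@0 C@1
Step 2: thread C executes C2 (y = y + 5). Shared: x=4 y=9 z=0. PCs: A@0 B@0 C@2

Answer: x=4 y=9 z=0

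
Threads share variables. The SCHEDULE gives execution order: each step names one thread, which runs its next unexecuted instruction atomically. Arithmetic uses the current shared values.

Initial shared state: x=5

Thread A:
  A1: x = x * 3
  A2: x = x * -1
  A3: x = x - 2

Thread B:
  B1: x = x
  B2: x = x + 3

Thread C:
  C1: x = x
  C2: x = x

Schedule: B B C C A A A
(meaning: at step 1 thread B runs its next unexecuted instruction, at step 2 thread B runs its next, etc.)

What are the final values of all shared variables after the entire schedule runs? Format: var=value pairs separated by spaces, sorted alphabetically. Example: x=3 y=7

Step 1: thread B executes B1 (x = x). Shared: x=5. PCs: A@0 B@1 C@0
Step 2: thread B executes B2 (x = x + 3). Shared: x=8. PCs: A@0 B@2 C@0
Step 3: thread C executes C1 (x = x). Shared: x=8. PCs: A@0 B@2 C@1
Step 4: thread C executes C2 (x = x). Shared: x=8. PCs: A@0 B@2 C@2
Step 5: thread A executes A1 (x = x * 3). Shared: x=24. PCs: A@1 B@2 C@2
Step 6: thread A executes A2 (x = x * -1). Shared: x=-24. PCs: A@2 B@2 C@2
Step 7: thread A executes A3 (x = x - 2). Shared: x=-26. PCs: A@3 B@2 C@2

Answer: x=-26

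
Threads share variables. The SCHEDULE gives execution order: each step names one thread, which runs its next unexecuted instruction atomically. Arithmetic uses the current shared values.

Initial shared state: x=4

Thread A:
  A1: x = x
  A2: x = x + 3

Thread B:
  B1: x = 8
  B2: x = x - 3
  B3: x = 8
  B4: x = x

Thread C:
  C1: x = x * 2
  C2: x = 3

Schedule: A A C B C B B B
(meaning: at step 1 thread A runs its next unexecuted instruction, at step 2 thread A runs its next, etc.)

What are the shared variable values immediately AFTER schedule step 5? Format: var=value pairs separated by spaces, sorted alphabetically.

Step 1: thread A executes A1 (x = x). Shared: x=4. PCs: A@1 B@0 C@0
Step 2: thread A executes A2 (x = x + 3). Shared: x=7. PCs: A@2 B@0 C@0
Step 3: thread C executes C1 (x = x * 2). Shared: x=14. PCs: A@2 B@0 C@1
Step 4: thread B executes B1 (x = 8). Shared: x=8. PCs: A@2 B@1 C@1
Step 5: thread C executes C2 (x = 3). Shared: x=3. PCs: A@2 B@1 C@2

Answer: x=3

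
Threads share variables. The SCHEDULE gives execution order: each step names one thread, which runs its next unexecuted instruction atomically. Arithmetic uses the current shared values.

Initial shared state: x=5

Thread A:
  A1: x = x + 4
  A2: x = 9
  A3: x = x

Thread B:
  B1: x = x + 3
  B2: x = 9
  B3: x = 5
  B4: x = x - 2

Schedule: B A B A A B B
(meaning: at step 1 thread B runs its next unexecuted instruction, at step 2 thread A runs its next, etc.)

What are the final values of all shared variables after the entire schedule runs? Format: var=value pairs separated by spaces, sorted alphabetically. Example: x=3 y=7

Answer: x=3

Derivation:
Step 1: thread B executes B1 (x = x + 3). Shared: x=8. PCs: A@0 B@1
Step 2: thread A executes A1 (x = x + 4). Shared: x=12. PCs: A@1 B@1
Step 3: thread B executes B2 (x = 9). Shared: x=9. PCs: A@1 B@2
Step 4: thread A executes A2 (x = 9). Shared: x=9. PCs: A@2 B@2
Step 5: thread A executes A3 (x = x). Shared: x=9. PCs: A@3 B@2
Step 6: thread B executes B3 (x = 5). Shared: x=5. PCs: A@3 B@3
Step 7: thread B executes B4 (x = x - 2). Shared: x=3. PCs: A@3 B@4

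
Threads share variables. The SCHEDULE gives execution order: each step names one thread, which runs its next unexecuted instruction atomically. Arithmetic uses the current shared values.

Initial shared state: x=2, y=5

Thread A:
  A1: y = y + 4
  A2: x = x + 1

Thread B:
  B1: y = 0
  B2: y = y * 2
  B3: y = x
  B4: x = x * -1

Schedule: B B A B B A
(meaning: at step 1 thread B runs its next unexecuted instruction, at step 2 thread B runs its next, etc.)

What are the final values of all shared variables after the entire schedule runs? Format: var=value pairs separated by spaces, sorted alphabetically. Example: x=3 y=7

Answer: x=-1 y=2

Derivation:
Step 1: thread B executes B1 (y = 0). Shared: x=2 y=0. PCs: A@0 B@1
Step 2: thread B executes B2 (y = y * 2). Shared: x=2 y=0. PCs: A@0 B@2
Step 3: thread A executes A1 (y = y + 4). Shared: x=2 y=4. PCs: A@1 B@2
Step 4: thread B executes B3 (y = x). Shared: x=2 y=2. PCs: A@1 B@3
Step 5: thread B executes B4 (x = x * -1). Shared: x=-2 y=2. PCs: A@1 B@4
Step 6: thread A executes A2 (x = x + 1). Shared: x=-1 y=2. PCs: A@2 B@4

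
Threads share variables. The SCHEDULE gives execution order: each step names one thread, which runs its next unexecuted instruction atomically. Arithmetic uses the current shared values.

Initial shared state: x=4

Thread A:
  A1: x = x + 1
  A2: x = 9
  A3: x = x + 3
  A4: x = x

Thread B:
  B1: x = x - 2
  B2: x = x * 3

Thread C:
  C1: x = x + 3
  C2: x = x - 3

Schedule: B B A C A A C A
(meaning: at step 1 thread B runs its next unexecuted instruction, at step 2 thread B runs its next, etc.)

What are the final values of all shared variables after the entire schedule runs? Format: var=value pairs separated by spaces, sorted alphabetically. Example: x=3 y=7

Step 1: thread B executes B1 (x = x - 2). Shared: x=2. PCs: A@0 B@1 C@0
Step 2: thread B executes B2 (x = x * 3). Shared: x=6. PCs: A@0 B@2 C@0
Step 3: thread A executes A1 (x = x + 1). Shared: x=7. PCs: A@1 B@2 C@0
Step 4: thread C executes C1 (x = x + 3). Shared: x=10. PCs: A@1 B@2 C@1
Step 5: thread A executes A2 (x = 9). Shared: x=9. PCs: A@2 B@2 C@1
Step 6: thread A executes A3 (x = x + 3). Shared: x=12. PCs: A@3 B@2 C@1
Step 7: thread C executes C2 (x = x - 3). Shared: x=9. PCs: A@3 B@2 C@2
Step 8: thread A executes A4 (x = x). Shared: x=9. PCs: A@4 B@2 C@2

Answer: x=9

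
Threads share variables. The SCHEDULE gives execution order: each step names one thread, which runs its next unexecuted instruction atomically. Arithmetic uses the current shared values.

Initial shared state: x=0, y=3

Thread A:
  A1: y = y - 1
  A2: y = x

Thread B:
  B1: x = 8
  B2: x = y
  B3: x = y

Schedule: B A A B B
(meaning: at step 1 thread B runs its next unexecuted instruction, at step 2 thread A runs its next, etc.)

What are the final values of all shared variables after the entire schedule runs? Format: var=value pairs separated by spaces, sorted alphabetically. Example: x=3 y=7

Step 1: thread B executes B1 (x = 8). Shared: x=8 y=3. PCs: A@0 B@1
Step 2: thread A executes A1 (y = y - 1). Shared: x=8 y=2. PCs: A@1 B@1
Step 3: thread A executes A2 (y = x). Shared: x=8 y=8. PCs: A@2 B@1
Step 4: thread B executes B2 (x = y). Shared: x=8 y=8. PCs: A@2 B@2
Step 5: thread B executes B3 (x = y). Shared: x=8 y=8. PCs: A@2 B@3

Answer: x=8 y=8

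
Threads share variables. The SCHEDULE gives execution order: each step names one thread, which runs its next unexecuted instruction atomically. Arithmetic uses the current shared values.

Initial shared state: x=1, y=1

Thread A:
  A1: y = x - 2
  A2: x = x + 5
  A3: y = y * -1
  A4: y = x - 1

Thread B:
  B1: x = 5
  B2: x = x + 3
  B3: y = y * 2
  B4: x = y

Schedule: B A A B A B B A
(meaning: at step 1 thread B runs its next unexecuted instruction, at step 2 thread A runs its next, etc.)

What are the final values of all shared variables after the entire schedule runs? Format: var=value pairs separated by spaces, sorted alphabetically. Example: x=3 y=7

Answer: x=-6 y=-7

Derivation:
Step 1: thread B executes B1 (x = 5). Shared: x=5 y=1. PCs: A@0 B@1
Step 2: thread A executes A1 (y = x - 2). Shared: x=5 y=3. PCs: A@1 B@1
Step 3: thread A executes A2 (x = x + 5). Shared: x=10 y=3. PCs: A@2 B@1
Step 4: thread B executes B2 (x = x + 3). Shared: x=13 y=3. PCs: A@2 B@2
Step 5: thread A executes A3 (y = y * -1). Shared: x=13 y=-3. PCs: A@3 B@2
Step 6: thread B executes B3 (y = y * 2). Shared: x=13 y=-6. PCs: A@3 B@3
Step 7: thread B executes B4 (x = y). Shared: x=-6 y=-6. PCs: A@3 B@4
Step 8: thread A executes A4 (y = x - 1). Shared: x=-6 y=-7. PCs: A@4 B@4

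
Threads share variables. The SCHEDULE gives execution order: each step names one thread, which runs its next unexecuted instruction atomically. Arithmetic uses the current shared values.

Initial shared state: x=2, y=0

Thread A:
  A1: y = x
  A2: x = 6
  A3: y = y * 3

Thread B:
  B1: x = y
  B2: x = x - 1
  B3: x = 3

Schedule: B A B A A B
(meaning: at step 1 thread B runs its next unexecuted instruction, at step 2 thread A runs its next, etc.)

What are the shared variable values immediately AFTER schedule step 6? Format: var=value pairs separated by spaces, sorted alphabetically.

Step 1: thread B executes B1 (x = y). Shared: x=0 y=0. PCs: A@0 B@1
Step 2: thread A executes A1 (y = x). Shared: x=0 y=0. PCs: A@1 B@1
Step 3: thread B executes B2 (x = x - 1). Shared: x=-1 y=0. PCs: A@1 B@2
Step 4: thread A executes A2 (x = 6). Shared: x=6 y=0. PCs: A@2 B@2
Step 5: thread A executes A3 (y = y * 3). Shared: x=6 y=0. PCs: A@3 B@2
Step 6: thread B executes B3 (x = 3). Shared: x=3 y=0. PCs: A@3 B@3

Answer: x=3 y=0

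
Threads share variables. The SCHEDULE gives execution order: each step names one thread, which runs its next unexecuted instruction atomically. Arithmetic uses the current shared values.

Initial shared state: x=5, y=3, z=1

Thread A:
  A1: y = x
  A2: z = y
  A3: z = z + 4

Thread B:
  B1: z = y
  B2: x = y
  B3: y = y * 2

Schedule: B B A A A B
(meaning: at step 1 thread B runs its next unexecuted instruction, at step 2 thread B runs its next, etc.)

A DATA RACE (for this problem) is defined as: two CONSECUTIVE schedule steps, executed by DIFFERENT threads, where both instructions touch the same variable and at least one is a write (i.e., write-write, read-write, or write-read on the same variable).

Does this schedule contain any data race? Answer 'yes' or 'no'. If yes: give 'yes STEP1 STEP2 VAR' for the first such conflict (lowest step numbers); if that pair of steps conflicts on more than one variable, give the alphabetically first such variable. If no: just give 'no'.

Steps 1,2: same thread (B). No race.
Steps 2,3: B(x = y) vs A(y = x). RACE on x (W-R), y (R-W). Multiple vars; alphabetically first is x.
Steps 3,4: same thread (A). No race.
Steps 4,5: same thread (A). No race.
Steps 5,6: A(r=z,w=z) vs B(r=y,w=y). No conflict.
First conflict at steps 2,3.

Answer: yes 2 3 x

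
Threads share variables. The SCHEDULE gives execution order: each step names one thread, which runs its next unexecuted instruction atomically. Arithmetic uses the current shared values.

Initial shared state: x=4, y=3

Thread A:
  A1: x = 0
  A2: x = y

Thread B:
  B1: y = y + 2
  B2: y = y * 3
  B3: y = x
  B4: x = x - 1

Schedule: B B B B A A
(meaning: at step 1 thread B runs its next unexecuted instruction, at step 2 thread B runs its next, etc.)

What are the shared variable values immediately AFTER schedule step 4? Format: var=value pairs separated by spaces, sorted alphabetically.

Step 1: thread B executes B1 (y = y + 2). Shared: x=4 y=5. PCs: A@0 B@1
Step 2: thread B executes B2 (y = y * 3). Shared: x=4 y=15. PCs: A@0 B@2
Step 3: thread B executes B3 (y = x). Shared: x=4 y=4. PCs: A@0 B@3
Step 4: thread B executes B4 (x = x - 1). Shared: x=3 y=4. PCs: A@0 B@4

Answer: x=3 y=4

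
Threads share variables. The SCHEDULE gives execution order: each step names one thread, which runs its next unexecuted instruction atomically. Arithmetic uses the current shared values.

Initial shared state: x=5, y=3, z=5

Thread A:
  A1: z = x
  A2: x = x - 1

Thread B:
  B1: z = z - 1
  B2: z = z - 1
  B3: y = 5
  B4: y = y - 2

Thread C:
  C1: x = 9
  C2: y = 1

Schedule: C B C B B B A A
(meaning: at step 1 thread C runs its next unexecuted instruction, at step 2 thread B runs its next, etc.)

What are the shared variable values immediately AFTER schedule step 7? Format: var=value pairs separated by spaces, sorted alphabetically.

Step 1: thread C executes C1 (x = 9). Shared: x=9 y=3 z=5. PCs: A@0 B@0 C@1
Step 2: thread B executes B1 (z = z - 1). Shared: x=9 y=3 z=4. PCs: A@0 B@1 C@1
Step 3: thread C executes C2 (y = 1). Shared: x=9 y=1 z=4. PCs: A@0 B@1 C@2
Step 4: thread B executes B2 (z = z - 1). Shared: x=9 y=1 z=3. PCs: A@0 B@2 C@2
Step 5: thread B executes B3 (y = 5). Shared: x=9 y=5 z=3. PCs: A@0 B@3 C@2
Step 6: thread B executes B4 (y = y - 2). Shared: x=9 y=3 z=3. PCs: A@0 B@4 C@2
Step 7: thread A executes A1 (z = x). Shared: x=9 y=3 z=9. PCs: A@1 B@4 C@2

Answer: x=9 y=3 z=9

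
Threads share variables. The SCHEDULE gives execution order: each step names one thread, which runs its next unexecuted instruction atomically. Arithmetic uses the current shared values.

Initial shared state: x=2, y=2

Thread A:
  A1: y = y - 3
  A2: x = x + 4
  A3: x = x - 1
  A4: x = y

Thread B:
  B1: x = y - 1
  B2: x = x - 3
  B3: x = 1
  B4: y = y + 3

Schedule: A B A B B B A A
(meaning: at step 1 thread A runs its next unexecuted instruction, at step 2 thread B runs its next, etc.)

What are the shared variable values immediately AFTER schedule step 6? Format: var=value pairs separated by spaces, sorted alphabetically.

Step 1: thread A executes A1 (y = y - 3). Shared: x=2 y=-1. PCs: A@1 B@0
Step 2: thread B executes B1 (x = y - 1). Shared: x=-2 y=-1. PCs: A@1 B@1
Step 3: thread A executes A2 (x = x + 4). Shared: x=2 y=-1. PCs: A@2 B@1
Step 4: thread B executes B2 (x = x - 3). Shared: x=-1 y=-1. PCs: A@2 B@2
Step 5: thread B executes B3 (x = 1). Shared: x=1 y=-1. PCs: A@2 B@3
Step 6: thread B executes B4 (y = y + 3). Shared: x=1 y=2. PCs: A@2 B@4

Answer: x=1 y=2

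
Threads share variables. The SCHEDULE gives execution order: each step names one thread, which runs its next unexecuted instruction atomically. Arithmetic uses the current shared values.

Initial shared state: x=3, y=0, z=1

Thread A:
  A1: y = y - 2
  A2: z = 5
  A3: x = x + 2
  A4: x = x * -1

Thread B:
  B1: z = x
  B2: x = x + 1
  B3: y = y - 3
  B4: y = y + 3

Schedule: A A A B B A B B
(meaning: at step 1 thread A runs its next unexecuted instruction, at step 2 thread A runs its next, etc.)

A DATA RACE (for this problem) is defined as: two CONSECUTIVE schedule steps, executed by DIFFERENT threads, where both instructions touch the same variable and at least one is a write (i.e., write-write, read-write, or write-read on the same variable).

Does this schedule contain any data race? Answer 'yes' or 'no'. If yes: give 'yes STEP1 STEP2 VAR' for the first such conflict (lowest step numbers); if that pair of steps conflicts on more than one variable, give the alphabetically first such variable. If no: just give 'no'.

Answer: yes 3 4 x

Derivation:
Steps 1,2: same thread (A). No race.
Steps 2,3: same thread (A). No race.
Steps 3,4: A(x = x + 2) vs B(z = x). RACE on x (W-R).
Steps 4,5: same thread (B). No race.
Steps 5,6: B(x = x + 1) vs A(x = x * -1). RACE on x (W-W).
Steps 6,7: A(r=x,w=x) vs B(r=y,w=y). No conflict.
Steps 7,8: same thread (B). No race.
First conflict at steps 3,4.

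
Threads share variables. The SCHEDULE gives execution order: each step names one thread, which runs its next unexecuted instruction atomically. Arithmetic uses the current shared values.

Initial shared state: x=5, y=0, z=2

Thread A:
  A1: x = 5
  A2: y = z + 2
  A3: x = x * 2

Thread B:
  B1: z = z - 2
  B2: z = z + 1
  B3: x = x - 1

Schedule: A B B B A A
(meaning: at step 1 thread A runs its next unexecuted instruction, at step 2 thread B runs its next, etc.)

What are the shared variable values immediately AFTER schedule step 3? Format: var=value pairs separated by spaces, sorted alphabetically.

Answer: x=5 y=0 z=1

Derivation:
Step 1: thread A executes A1 (x = 5). Shared: x=5 y=0 z=2. PCs: A@1 B@0
Step 2: thread B executes B1 (z = z - 2). Shared: x=5 y=0 z=0. PCs: A@1 B@1
Step 3: thread B executes B2 (z = z + 1). Shared: x=5 y=0 z=1. PCs: A@1 B@2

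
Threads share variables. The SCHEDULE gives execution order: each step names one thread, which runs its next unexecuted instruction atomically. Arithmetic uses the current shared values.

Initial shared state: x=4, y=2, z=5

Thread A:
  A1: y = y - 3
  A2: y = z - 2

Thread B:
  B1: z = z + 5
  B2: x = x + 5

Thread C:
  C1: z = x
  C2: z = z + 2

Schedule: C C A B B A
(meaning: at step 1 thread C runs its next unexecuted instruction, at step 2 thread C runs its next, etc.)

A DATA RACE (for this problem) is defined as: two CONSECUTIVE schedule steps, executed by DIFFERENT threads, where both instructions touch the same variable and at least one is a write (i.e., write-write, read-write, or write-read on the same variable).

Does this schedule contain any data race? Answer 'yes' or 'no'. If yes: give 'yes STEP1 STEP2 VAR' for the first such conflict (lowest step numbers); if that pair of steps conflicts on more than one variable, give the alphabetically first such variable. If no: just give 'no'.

Answer: no

Derivation:
Steps 1,2: same thread (C). No race.
Steps 2,3: C(r=z,w=z) vs A(r=y,w=y). No conflict.
Steps 3,4: A(r=y,w=y) vs B(r=z,w=z). No conflict.
Steps 4,5: same thread (B). No race.
Steps 5,6: B(r=x,w=x) vs A(r=z,w=y). No conflict.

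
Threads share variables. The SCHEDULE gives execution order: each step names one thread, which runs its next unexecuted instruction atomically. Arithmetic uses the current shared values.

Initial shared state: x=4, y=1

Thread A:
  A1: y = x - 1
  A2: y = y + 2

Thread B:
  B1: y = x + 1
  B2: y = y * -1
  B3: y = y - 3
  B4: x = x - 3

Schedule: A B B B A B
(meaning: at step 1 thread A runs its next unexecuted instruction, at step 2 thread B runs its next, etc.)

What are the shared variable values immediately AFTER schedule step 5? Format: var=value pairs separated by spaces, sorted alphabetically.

Step 1: thread A executes A1 (y = x - 1). Shared: x=4 y=3. PCs: A@1 B@0
Step 2: thread B executes B1 (y = x + 1). Shared: x=4 y=5. PCs: A@1 B@1
Step 3: thread B executes B2 (y = y * -1). Shared: x=4 y=-5. PCs: A@1 B@2
Step 4: thread B executes B3 (y = y - 3). Shared: x=4 y=-8. PCs: A@1 B@3
Step 5: thread A executes A2 (y = y + 2). Shared: x=4 y=-6. PCs: A@2 B@3

Answer: x=4 y=-6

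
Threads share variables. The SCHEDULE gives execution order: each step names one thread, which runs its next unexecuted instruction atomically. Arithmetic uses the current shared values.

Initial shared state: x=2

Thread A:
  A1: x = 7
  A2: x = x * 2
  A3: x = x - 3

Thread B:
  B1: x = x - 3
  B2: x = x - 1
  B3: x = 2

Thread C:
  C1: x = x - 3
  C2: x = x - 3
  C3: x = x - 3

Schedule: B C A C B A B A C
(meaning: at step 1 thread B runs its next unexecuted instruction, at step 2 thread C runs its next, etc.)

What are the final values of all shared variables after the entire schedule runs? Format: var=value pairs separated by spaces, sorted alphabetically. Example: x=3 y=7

Step 1: thread B executes B1 (x = x - 3). Shared: x=-1. PCs: A@0 B@1 C@0
Step 2: thread C executes C1 (x = x - 3). Shared: x=-4. PCs: A@0 B@1 C@1
Step 3: thread A executes A1 (x = 7). Shared: x=7. PCs: A@1 B@1 C@1
Step 4: thread C executes C2 (x = x - 3). Shared: x=4. PCs: A@1 B@1 C@2
Step 5: thread B executes B2 (x = x - 1). Shared: x=3. PCs: A@1 B@2 C@2
Step 6: thread A executes A2 (x = x * 2). Shared: x=6. PCs: A@2 B@2 C@2
Step 7: thread B executes B3 (x = 2). Shared: x=2. PCs: A@2 B@3 C@2
Step 8: thread A executes A3 (x = x - 3). Shared: x=-1. PCs: A@3 B@3 C@2
Step 9: thread C executes C3 (x = x - 3). Shared: x=-4. PCs: A@3 B@3 C@3

Answer: x=-4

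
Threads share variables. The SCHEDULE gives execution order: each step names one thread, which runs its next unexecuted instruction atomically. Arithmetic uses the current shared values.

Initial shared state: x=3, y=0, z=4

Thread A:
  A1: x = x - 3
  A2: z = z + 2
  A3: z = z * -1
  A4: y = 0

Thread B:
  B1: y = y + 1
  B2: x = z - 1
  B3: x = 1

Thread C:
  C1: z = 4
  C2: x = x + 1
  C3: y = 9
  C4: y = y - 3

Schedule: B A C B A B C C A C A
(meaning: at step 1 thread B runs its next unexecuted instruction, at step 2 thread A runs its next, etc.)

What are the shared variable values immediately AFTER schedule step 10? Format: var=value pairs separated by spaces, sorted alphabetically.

Answer: x=2 y=6 z=-6

Derivation:
Step 1: thread B executes B1 (y = y + 1). Shared: x=3 y=1 z=4. PCs: A@0 B@1 C@0
Step 2: thread A executes A1 (x = x - 3). Shared: x=0 y=1 z=4. PCs: A@1 B@1 C@0
Step 3: thread C executes C1 (z = 4). Shared: x=0 y=1 z=4. PCs: A@1 B@1 C@1
Step 4: thread B executes B2 (x = z - 1). Shared: x=3 y=1 z=4. PCs: A@1 B@2 C@1
Step 5: thread A executes A2 (z = z + 2). Shared: x=3 y=1 z=6. PCs: A@2 B@2 C@1
Step 6: thread B executes B3 (x = 1). Shared: x=1 y=1 z=6. PCs: A@2 B@3 C@1
Step 7: thread C executes C2 (x = x + 1). Shared: x=2 y=1 z=6. PCs: A@2 B@3 C@2
Step 8: thread C executes C3 (y = 9). Shared: x=2 y=9 z=6. PCs: A@2 B@3 C@3
Step 9: thread A executes A3 (z = z * -1). Shared: x=2 y=9 z=-6. PCs: A@3 B@3 C@3
Step 10: thread C executes C4 (y = y - 3). Shared: x=2 y=6 z=-6. PCs: A@3 B@3 C@4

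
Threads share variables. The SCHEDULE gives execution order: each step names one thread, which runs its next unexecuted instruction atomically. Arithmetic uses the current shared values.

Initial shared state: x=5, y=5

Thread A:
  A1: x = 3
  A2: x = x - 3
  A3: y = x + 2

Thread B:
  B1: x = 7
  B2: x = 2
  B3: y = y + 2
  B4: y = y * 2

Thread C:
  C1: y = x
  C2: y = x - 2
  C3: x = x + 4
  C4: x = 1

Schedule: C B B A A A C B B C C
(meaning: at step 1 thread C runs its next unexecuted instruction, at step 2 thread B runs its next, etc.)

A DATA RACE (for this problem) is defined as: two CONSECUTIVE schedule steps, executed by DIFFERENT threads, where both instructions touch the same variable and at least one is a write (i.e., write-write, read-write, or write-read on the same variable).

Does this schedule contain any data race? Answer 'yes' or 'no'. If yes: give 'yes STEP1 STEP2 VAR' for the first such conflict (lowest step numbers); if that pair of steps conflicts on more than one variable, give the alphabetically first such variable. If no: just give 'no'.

Answer: yes 1 2 x

Derivation:
Steps 1,2: C(y = x) vs B(x = 7). RACE on x (R-W).
Steps 2,3: same thread (B). No race.
Steps 3,4: B(x = 2) vs A(x = 3). RACE on x (W-W).
Steps 4,5: same thread (A). No race.
Steps 5,6: same thread (A). No race.
Steps 6,7: A(y = x + 2) vs C(y = x - 2). RACE on y (W-W).
Steps 7,8: C(y = x - 2) vs B(y = y + 2). RACE on y (W-W).
Steps 8,9: same thread (B). No race.
Steps 9,10: B(r=y,w=y) vs C(r=x,w=x). No conflict.
Steps 10,11: same thread (C). No race.
First conflict at steps 1,2.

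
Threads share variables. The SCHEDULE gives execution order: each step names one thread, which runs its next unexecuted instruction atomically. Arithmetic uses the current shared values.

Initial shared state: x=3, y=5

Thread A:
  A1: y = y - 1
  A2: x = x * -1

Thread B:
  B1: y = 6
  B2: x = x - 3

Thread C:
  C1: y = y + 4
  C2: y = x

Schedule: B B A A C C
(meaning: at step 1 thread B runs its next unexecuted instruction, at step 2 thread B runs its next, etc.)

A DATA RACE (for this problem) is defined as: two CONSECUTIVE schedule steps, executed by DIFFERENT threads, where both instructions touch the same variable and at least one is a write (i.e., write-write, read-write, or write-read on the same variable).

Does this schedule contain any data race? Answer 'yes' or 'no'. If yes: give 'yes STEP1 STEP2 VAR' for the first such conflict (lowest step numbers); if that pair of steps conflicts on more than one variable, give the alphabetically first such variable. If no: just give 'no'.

Steps 1,2: same thread (B). No race.
Steps 2,3: B(r=x,w=x) vs A(r=y,w=y). No conflict.
Steps 3,4: same thread (A). No race.
Steps 4,5: A(r=x,w=x) vs C(r=y,w=y). No conflict.
Steps 5,6: same thread (C). No race.

Answer: no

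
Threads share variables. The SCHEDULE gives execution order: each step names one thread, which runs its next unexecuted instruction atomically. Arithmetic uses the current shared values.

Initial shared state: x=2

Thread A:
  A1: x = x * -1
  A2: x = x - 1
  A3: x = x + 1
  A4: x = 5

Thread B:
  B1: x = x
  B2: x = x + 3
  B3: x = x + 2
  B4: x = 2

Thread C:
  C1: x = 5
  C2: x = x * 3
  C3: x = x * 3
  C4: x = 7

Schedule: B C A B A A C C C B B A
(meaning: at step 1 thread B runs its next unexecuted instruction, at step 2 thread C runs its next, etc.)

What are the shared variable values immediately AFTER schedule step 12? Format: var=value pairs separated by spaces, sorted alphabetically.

Answer: x=5

Derivation:
Step 1: thread B executes B1 (x = x). Shared: x=2. PCs: A@0 B@1 C@0
Step 2: thread C executes C1 (x = 5). Shared: x=5. PCs: A@0 B@1 C@1
Step 3: thread A executes A1 (x = x * -1). Shared: x=-5. PCs: A@1 B@1 C@1
Step 4: thread B executes B2 (x = x + 3). Shared: x=-2. PCs: A@1 B@2 C@1
Step 5: thread A executes A2 (x = x - 1). Shared: x=-3. PCs: A@2 B@2 C@1
Step 6: thread A executes A3 (x = x + 1). Shared: x=-2. PCs: A@3 B@2 C@1
Step 7: thread C executes C2 (x = x * 3). Shared: x=-6. PCs: A@3 B@2 C@2
Step 8: thread C executes C3 (x = x * 3). Shared: x=-18. PCs: A@3 B@2 C@3
Step 9: thread C executes C4 (x = 7). Shared: x=7. PCs: A@3 B@2 C@4
Step 10: thread B executes B3 (x = x + 2). Shared: x=9. PCs: A@3 B@3 C@4
Step 11: thread B executes B4 (x = 2). Shared: x=2. PCs: A@3 B@4 C@4
Step 12: thread A executes A4 (x = 5). Shared: x=5. PCs: A@4 B@4 C@4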